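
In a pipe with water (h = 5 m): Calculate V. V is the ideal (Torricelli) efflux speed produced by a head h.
Formula: V = \sqrt{2 g h}
V = √(2·9.81·5) = 9.905 m/s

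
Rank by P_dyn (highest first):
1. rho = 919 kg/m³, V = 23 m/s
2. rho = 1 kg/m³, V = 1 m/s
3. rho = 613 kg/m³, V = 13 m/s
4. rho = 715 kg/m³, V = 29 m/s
Case 1: P_dyn = 243.1 kPa
Case 2: P_dyn = 0.0005 kPa
Case 3: P_dyn = 51.8 kPa
Case 4: P_dyn = 300.7 kPa
Ranking (highest first): 4, 1, 3, 2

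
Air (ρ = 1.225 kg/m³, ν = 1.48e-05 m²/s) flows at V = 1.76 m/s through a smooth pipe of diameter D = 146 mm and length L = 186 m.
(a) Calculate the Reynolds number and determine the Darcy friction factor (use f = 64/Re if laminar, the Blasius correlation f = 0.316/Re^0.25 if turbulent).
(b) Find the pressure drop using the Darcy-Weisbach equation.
(a) Re = V·D/ν = 1.76·0.146/1.48e-05 = 17362 → turbulent (Re > 4000); f = 0.316/Re^0.25 = 0.316/17362^0.25 = 0.027529
(b) Darcy-Weisbach: ΔP = f·(L/D)·½ρV²/1000 = 0.027529·(186/0.146)·½·1.225·1.76²/1000 = 0.06654 kPa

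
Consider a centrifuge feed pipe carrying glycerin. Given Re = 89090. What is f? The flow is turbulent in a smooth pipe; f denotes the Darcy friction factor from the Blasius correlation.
Formula: f = \frac{0.316}{Re^{0.25}}
f = 0.316/89090^0.25 = 0.01829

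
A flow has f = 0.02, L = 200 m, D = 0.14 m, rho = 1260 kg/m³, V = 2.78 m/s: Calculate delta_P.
Formula: \Delta P = f \frac{L}{D} \frac{\rho V^2}{2}
delta_P = 0.02·(200/0.14)·0.5·1260·2.78²/1000 = 139.1 kPa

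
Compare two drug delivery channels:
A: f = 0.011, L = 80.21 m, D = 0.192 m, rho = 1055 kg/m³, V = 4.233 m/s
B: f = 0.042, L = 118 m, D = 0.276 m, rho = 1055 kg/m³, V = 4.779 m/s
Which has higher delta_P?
delta_P(A) = 43.43 kPa, delta_P(B) = 216.3 kPa. Answer: B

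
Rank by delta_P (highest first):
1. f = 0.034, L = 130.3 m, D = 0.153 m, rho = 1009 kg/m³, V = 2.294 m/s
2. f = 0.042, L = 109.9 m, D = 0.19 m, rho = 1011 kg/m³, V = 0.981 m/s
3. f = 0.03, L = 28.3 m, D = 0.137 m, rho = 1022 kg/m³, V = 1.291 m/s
Case 1: delta_P = 76.87 kPa
Case 2: delta_P = 11.82 kPa
Case 3: delta_P = 5.278 kPa
Ranking (highest first): 1, 2, 3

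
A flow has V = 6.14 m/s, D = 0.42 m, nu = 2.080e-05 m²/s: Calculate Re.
Formula: Re = \frac{V D}{\nu}
Re = 6.14·0.42/2.080e-05 = 123981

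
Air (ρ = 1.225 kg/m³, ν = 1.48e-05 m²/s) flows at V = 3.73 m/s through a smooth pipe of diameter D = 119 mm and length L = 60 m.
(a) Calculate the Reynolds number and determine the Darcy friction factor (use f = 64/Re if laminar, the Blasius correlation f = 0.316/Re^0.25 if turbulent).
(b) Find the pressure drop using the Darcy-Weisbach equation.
(a) Re = V·D/ν = 3.73·0.119/1.48e-05 = 29991 → turbulent (Re > 4000); f = 0.316/Re^0.25 = 0.316/29991^0.25 = 0.024013
(b) Darcy-Weisbach: ΔP = f·(L/D)·½ρV²/1000 = 0.024013·(60/0.119)·½·1.225·3.73²/1000 = 0.1032 kPa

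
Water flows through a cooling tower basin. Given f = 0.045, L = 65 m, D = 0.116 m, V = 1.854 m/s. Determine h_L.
Formula: h_L = f \frac{L}{D} \frac{V^2}{2g}
h_L = 0.045·(65/0.116)·1.854²/(2·9.81) = 4.418 m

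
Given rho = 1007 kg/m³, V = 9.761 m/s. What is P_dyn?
Formula: P_{dyn} = \frac{1}{2} \rho V^2
P_dyn = 0.5·1007·9.761²/1000 = 47.97 kPa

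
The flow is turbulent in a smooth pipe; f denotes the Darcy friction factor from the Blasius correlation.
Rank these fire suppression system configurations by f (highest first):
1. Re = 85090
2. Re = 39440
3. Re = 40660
Case 1: f = 0.0185
Case 2: f = 0.02242
Case 3: f = 0.02225
Ranking (highest first): 2, 3, 1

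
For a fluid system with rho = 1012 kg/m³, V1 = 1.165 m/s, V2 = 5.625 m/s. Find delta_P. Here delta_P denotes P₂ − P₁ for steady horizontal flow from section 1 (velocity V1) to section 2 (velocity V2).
Formula: \Delta P = \frac{1}{2} \rho (V_1^2 - V_2^2)
delta_P = 0.5·1012·(1.165² − 5.625²)/1000 = -15.32 kPa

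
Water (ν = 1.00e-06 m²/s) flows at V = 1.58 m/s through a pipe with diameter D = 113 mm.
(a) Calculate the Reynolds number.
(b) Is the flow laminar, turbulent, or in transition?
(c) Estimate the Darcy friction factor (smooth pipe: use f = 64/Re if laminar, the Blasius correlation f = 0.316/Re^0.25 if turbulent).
(a) Re = V·D/ν = 1.58·0.113/1.00e-06 = 178540
(b) Flow regime: turbulent (Re > 4000)
(c) Friction factor: f = 0.316/Re^0.25 = 0.316/178540^0.25 = 0.01537 (Blasius is strictly valid for Re ≲ 1e5; used here as the smooth-pipe estimate the problem specifies)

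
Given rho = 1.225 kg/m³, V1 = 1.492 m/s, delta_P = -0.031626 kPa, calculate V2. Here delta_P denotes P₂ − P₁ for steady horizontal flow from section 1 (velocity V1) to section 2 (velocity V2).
Formula: \Delta P = \frac{1}{2} \rho (V_1^2 - V_2^2)
Substituting knowns: -0.031626 = 0.5·1.225·(1.492² − V2²)/1000
Solving for V2: V2 = √(1.492² − 2·(-0.031626·1000)/1.225) = 7.339 m/s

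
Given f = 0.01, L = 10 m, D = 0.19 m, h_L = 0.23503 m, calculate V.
Formula: h_L = f \frac{L}{D} \frac{V^2}{2g}
Substituting knowns: 0.23503 = 0.01·(10/0.19)·V²/(2·9.81)
Solving for V: V = √(0.23503·2·9.81/(0.01·(10/0.19))) = 2.96 m/s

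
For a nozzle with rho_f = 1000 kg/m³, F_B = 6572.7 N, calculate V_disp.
Formula: F_B = \rho_f g V_{disp}
Substituting knowns: 6572.7 = 1000·9.81·V_disp
Solving for V_disp: V_disp = 6572.7/(1000·9.81) = 0.67 m³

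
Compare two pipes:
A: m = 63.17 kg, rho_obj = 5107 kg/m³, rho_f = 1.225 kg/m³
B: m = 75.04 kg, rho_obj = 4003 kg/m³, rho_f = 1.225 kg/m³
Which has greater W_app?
W_app(A) = 619.5 N, W_app(B) = 735.9 N. Answer: B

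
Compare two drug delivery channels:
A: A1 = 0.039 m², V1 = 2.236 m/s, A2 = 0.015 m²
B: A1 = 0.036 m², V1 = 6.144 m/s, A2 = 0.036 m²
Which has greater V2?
V2(A) = 5.814 m/s, V2(B) = 6.144 m/s. Answer: B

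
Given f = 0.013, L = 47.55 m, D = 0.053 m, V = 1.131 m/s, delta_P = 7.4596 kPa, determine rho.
Formula: \Delta P = f \frac{L}{D} \frac{\rho V^2}{2}
Substituting knowns: 7.4596 = 0.013·(47.55/0.053)·0.5·rho·1.131²/1000
Solving for rho: rho = (7.4596·1000)/(0.013·(47.55/0.053)·0.5·1.131²) = 1000 kg/m³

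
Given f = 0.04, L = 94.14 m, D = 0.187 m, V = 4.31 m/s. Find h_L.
Formula: h_L = f \frac{L}{D} \frac{V^2}{2g}
h_L = 0.04·(94.14/0.187)·4.31²/(2·9.81) = 19.07 m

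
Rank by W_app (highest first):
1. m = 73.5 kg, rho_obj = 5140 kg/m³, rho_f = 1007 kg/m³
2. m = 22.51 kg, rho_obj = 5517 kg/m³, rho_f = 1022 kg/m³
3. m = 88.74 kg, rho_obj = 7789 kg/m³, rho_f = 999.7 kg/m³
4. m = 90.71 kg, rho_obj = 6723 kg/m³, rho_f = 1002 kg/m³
Case 1: W_app = 579.8 N
Case 2: W_app = 179.9 N
Case 3: W_app = 758.8 N
Case 4: W_app = 757.2 N
Ranking (highest first): 3, 4, 1, 2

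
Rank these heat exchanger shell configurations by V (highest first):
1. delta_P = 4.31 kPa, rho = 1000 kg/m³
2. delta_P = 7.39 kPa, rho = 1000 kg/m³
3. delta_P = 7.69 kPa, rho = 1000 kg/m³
Case 1: V = 2.936 m/s
Case 2: V = 3.844 m/s
Case 3: V = 3.922 m/s
Ranking (highest first): 3, 2, 1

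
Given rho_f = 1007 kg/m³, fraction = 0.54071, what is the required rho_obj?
Formula: f_{sub} = \frac{\rho_{obj}}{\rho_f}
Substituting knowns: 0.54071 = rho_obj/1007
Solving for rho_obj: rho_obj = 0.54071·1007 = 544.5 kg/m³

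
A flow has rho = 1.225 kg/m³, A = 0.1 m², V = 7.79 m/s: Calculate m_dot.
Formula: \dot{m} = \rho A V
m_dot = 1.225·0.1·7.79 = 0.9543 kg/s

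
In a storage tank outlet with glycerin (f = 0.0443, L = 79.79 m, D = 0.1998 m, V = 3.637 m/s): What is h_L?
Formula: h_L = f \frac{L}{D} \frac{V^2}{2g}
h_L = 0.0443·(79.79/0.1998)·3.637²/(2·9.81) = 11.93 m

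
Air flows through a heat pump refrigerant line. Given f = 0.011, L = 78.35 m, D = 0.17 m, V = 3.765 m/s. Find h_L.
Formula: h_L = f \frac{L}{D} \frac{V^2}{2g}
h_L = 0.011·(78.35/0.17)·3.765²/(2·9.81) = 3.663 m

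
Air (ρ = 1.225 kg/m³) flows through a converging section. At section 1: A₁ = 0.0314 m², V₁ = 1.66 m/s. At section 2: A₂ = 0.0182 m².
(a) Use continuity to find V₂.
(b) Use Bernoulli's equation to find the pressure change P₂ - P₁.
(a) Continuity: A₁V₁=A₂V₂ -> V₂=A₁V₁/A₂=0.0314*1.66/0.0182=2.86 m/s
(b) Bernoulli: P₂-P₁=0.5*rho*(V₁^2-V₂^2)/1000=0.5*1.225*(1.66^2-2.86^2)/1000=-0.003322 kPa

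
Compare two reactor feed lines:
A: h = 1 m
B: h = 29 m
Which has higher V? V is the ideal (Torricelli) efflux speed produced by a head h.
V(A) = 4.429 m/s, V(B) = 23.85 m/s. Answer: B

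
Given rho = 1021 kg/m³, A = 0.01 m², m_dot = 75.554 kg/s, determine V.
Formula: \dot{m} = \rho A V
Substituting knowns: 75.554 = 1021·0.01·V
Solving for V: V = 75.554/(1021·0.01) = 7.4 m/s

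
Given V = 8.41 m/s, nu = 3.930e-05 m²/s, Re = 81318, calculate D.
Formula: Re = \frac{V D}{\nu}
Substituting knowns: 81318 = 8.41·D/3.930e-05
Solving for D: D = 81318·3.930e-05/8.41 = 0.38 m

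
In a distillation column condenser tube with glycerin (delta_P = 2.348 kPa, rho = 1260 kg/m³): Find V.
Formula: V = \sqrt{\frac{2 \Delta P}{\rho}}
V = √(2·(2.348·1000)/1260) = 1.931 m/s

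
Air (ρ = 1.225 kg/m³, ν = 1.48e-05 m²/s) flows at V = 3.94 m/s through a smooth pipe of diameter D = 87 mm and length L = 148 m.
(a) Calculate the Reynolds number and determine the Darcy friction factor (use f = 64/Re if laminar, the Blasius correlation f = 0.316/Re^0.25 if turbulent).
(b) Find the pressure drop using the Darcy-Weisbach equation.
(a) Re = V·D/ν = 3.94·0.087/1.48e-05 = 23161 → turbulent (Re > 4000); f = 0.316/Re^0.25 = 0.316/23161^0.25 = 0.025615
(b) Darcy-Weisbach: ΔP = f·(L/D)·½ρV²/1000 = 0.025615·(148/0.087)·½·1.225·3.94²/1000 = 0.4143 kPa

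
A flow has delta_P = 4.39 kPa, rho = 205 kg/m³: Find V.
Formula: V = \sqrt{\frac{2 \Delta P}{\rho}}
V = √(2·(4.39·1000)/205) = 6.544 m/s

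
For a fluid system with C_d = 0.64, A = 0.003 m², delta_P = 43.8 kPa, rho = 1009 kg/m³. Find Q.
Formula: Q = C_d A \sqrt{\frac{2 \Delta P}{\rho}}
Q = 0.64·0.003·√(2·(43.8·1000)/1009)·1000 = 17.89 L/s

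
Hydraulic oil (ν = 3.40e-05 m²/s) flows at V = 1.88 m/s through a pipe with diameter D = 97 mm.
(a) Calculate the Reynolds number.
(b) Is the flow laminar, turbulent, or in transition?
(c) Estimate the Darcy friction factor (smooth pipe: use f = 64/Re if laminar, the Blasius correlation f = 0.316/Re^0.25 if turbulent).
(a) Re = V·D/ν = 1.88·0.097/3.40e-05 = 5363.5
(b) Flow regime: turbulent (Re > 4000)
(c) Friction factor: f = 0.316/Re^0.25 = 0.316/5363.5^0.25 = 0.03693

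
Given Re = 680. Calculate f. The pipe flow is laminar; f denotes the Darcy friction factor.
Formula: f = \frac{64}{Re}
f = 64/680 = 0.09412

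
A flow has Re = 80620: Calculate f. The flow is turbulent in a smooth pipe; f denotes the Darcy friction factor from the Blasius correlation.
Formula: f = \frac{0.316}{Re^{0.25}}
f = 0.316/80620^0.25 = 0.01875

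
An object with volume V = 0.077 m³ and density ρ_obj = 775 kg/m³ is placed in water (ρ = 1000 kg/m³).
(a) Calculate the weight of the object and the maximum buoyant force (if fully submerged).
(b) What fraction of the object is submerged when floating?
(a) W=rho_obj*g*V=775*9.81*0.077=585.4 N; F_B(max)=rho*g*V=1000*9.81*0.077=755.4 N
(b) Floating fraction=rho_obj/rho=775/1000=0.775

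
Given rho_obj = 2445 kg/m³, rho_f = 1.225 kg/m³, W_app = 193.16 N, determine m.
Formula: W_{app} = mg\left(1 - \frac{\rho_f}{\rho_{obj}}\right)
Substituting knowns: 193.16 = m·9.81·(1 − 1.225/2445)
Solving for m: m = 193.16/(9.81·(1 − 1.225/2445)) = 19.7 kg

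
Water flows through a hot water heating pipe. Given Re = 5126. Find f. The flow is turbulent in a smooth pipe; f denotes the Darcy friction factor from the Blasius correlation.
Formula: f = \frac{0.316}{Re^{0.25}}
f = 0.316/5126^0.25 = 0.03735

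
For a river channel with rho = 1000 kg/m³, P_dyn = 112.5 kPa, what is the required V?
Formula: P_{dyn} = \frac{1}{2} \rho V^2
Substituting knowns: 112.5 = 0.5·1000·V²/1000
Solving for V: V = √(2·(112.5·1000)/1000) = 15 m/s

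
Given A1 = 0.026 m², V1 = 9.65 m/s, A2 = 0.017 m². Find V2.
Formula: V_2 = \frac{A_1 V_1}{A_2}
V2 = 0.026·9.65/0.017 = 14.76 m/s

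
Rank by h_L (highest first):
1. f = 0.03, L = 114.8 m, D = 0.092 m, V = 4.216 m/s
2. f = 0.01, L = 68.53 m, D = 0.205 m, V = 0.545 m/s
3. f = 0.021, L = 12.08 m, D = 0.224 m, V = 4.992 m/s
Case 1: h_L = 33.91 m
Case 2: h_L = 0.05061 m
Case 3: h_L = 1.438 m
Ranking (highest first): 1, 3, 2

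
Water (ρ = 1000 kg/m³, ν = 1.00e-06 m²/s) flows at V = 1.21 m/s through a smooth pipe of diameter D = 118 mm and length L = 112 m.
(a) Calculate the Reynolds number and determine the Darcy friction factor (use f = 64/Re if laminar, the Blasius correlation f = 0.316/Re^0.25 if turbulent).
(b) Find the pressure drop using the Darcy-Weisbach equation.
(a) Re = V·D/ν = 1.21·0.118/1.00e-06 = 142780 → turbulent (Re > 4000); f = 0.316/Re^0.25 = 0.316/142780^0.25 = 0.016256 (Blasius is strictly valid for Re ≲ 1e5; used here as the smooth-pipe estimate the problem specifies)
(b) Darcy-Weisbach: ΔP = f·(L/D)·½ρV²/1000 = 0.016256·(112/0.118)·½·1000·1.21²/1000 = 11.3 kPa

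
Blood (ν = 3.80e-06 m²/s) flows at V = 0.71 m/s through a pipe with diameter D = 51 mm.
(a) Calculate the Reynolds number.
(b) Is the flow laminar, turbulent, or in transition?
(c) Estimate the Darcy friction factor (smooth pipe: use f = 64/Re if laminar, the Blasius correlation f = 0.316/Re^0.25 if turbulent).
(a) Re = V·D/ν = 0.71·0.051/3.80e-06 = 9528.9
(b) Flow regime: turbulent (Re > 4000)
(c) Friction factor: f = 0.316/Re^0.25 = 0.316/9528.9^0.25 = 0.03198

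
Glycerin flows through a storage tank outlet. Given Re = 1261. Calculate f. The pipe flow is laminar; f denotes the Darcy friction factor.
Formula: f = \frac{64}{Re}
f = 64/1261 = 0.05075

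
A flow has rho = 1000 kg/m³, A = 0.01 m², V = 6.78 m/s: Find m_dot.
Formula: \dot{m} = \rho A V
m_dot = 1000·0.01·6.78 = 67.8 kg/s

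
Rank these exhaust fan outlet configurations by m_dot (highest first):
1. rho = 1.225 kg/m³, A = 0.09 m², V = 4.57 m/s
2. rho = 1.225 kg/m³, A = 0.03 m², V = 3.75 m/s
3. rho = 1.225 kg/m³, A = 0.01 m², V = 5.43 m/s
Case 1: m_dot = 0.5038 kg/s
Case 2: m_dot = 0.1378 kg/s
Case 3: m_dot = 0.06652 kg/s
Ranking (highest first): 1, 2, 3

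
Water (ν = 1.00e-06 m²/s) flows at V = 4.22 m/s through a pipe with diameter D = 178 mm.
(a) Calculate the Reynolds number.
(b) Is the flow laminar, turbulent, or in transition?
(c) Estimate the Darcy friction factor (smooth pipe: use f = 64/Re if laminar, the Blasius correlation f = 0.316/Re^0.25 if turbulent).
(a) Re = V·D/ν = 4.22·0.178/1.00e-06 = 751160
(b) Flow regime: turbulent (Re > 4000)
(c) Friction factor: f = 0.316/Re^0.25 = 0.316/751160^0.25 = 0.01073 (Blasius is strictly valid for Re ≲ 1e5; used here as the smooth-pipe estimate the problem specifies)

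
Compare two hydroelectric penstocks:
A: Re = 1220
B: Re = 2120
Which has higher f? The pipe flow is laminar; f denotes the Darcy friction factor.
f(A) = 0.05246, f(B) = 0.03019. Answer: A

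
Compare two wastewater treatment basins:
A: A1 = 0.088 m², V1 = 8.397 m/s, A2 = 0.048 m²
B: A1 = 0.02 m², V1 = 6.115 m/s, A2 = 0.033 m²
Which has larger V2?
V2(A) = 15.39 m/s, V2(B) = 3.706 m/s. Answer: A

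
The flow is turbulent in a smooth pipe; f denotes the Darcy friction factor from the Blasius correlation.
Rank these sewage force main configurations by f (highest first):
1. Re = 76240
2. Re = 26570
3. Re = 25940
Case 1: f = 0.01902
Case 2: f = 0.02475
Case 3: f = 0.0249
Ranking (highest first): 3, 2, 1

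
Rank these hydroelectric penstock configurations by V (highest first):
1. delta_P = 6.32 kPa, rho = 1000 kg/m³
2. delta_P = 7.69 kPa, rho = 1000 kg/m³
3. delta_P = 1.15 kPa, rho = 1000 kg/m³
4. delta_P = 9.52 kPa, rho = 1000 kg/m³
Case 1: V = 3.555 m/s
Case 2: V = 3.922 m/s
Case 3: V = 1.517 m/s
Case 4: V = 4.363 m/s
Ranking (highest first): 4, 2, 1, 3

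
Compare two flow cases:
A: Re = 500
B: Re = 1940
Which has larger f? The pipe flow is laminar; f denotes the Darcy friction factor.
f(A) = 0.128, f(B) = 0.03299. Answer: A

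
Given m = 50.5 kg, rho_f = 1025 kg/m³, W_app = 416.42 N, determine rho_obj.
Formula: W_{app} = mg\left(1 - \frac{\rho_f}{\rho_{obj}}\right)
Substituting knowns: 416.42 = 50.5·9.81·(1 − 1025/rho_obj)
Solving for rho_obj: rho_obj = 1025/(1 − 416.42/(50.5·9.81)) = 6429 kg/m³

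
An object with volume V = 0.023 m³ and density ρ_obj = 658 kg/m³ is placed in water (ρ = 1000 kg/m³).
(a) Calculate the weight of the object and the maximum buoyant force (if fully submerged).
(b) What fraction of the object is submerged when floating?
(a) W=rho_obj*g*V=658*9.81*0.023=148.5 N; F_B(max)=rho*g*V=1000*9.81*0.023=225.6 N
(b) Floating fraction=rho_obj/rho=658/1000=0.658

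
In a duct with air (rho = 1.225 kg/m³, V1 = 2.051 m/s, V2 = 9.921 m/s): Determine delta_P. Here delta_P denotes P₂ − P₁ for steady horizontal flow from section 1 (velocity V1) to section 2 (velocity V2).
Formula: \Delta P = \frac{1}{2} \rho (V_1^2 - V_2^2)
delta_P = 0.5·1.225·(2.051² − 9.921²)/1000 = -0.05771 kPa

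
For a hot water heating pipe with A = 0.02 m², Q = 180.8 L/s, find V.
Formula: Q = A V
Substituting knowns: 180.8 = 0.02·V·1000
Solving for V: V = (180.8/1000)/0.02 = 9.04 m/s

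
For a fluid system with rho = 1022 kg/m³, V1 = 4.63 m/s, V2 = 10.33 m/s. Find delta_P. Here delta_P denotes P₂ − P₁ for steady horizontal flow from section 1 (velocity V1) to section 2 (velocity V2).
Formula: \Delta P = \frac{1}{2} \rho (V_1^2 - V_2^2)
delta_P = 0.5·1022·(4.63² − 10.33²)/1000 = -43.57 kPa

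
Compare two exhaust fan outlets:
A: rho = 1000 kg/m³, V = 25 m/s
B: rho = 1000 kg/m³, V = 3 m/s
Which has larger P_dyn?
P_dyn(A) = 312.5 kPa, P_dyn(B) = 4.5 kPa. Answer: A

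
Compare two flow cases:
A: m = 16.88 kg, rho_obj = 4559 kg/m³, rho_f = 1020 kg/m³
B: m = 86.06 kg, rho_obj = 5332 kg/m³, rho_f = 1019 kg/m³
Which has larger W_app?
W_app(A) = 128.5 N, W_app(B) = 682.9 N. Answer: B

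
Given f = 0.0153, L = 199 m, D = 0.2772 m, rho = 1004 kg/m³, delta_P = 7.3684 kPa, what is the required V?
Formula: \Delta P = f \frac{L}{D} \frac{\rho V^2}{2}
Substituting knowns: 7.3684 = 0.0153·(199/0.2772)·0.5·1004·V²/1000
Solving for V: V = √((7.3684·1000)/(0.0153·(199/0.2772)·0.5·1004)) = 1.156 m/s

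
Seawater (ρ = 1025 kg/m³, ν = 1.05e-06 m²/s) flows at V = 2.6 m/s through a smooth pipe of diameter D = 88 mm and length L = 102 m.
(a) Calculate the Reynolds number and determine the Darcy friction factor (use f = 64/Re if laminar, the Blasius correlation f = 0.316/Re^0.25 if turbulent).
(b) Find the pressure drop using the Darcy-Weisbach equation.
(a) Re = V·D/ν = 2.6·0.088/1.05e-06 = 217900 → turbulent (Re > 4000); f = 0.316/Re^0.25 = 0.316/217900^0.25 = 0.014626 (Blasius is strictly valid for Re ≲ 1e5; used here as the smooth-pipe estimate the problem specifies)
(b) Darcy-Weisbach: ΔP = f·(L/D)·½ρV²/1000 = 0.014626·(102/0.088)·½·1025·2.6²/1000 = 58.73 kPa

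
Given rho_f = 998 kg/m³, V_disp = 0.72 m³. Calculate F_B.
Formula: F_B = \rho_f g V_{disp}
F_B = 998·9.81·0.72 = 7049 N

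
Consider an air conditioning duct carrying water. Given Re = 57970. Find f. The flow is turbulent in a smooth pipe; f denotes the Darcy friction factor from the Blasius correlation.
Formula: f = \frac{0.316}{Re^{0.25}}
f = 0.316/57970^0.25 = 0.02037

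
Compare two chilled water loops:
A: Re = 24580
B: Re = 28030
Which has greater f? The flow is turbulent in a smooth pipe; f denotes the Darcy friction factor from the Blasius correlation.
f(A) = 0.02524, f(B) = 0.02442. Answer: A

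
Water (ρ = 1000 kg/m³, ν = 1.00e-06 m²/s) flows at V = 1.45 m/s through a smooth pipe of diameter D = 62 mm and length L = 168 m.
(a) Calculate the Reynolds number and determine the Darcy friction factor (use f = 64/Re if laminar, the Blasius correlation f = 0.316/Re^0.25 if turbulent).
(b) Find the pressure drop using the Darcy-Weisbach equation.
(a) Re = V·D/ν = 1.45·0.062/1.00e-06 = 89900 → turbulent (Re > 4000); f = 0.316/Re^0.25 = 0.316/89900^0.25 = 0.018249
(b) Darcy-Weisbach: ΔP = f·(L/D)·½ρV²/1000 = 0.018249·(168/0.062)·½·1000·1.45²/1000 = 51.98 kPa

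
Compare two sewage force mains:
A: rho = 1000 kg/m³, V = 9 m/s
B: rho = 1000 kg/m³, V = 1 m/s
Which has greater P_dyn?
P_dyn(A) = 40.5 kPa, P_dyn(B) = 0.5 kPa. Answer: A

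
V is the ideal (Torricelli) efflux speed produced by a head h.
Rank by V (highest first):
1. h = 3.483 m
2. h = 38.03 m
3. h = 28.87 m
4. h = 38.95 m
Case 1: V = 8.267 m/s
Case 2: V = 27.32 m/s
Case 3: V = 23.8 m/s
Case 4: V = 27.64 m/s
Ranking (highest first): 4, 2, 3, 1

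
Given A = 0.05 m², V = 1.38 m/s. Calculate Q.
Formula: Q = A V
Q = 0.05·1.38·1000 = 69 L/s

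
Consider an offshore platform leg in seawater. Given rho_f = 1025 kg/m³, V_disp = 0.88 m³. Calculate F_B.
Formula: F_B = \rho_f g V_{disp}
F_B = 1025·9.81·0.88 = 8849 N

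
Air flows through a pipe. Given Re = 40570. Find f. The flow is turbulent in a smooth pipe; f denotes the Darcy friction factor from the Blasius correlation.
Formula: f = \frac{0.316}{Re^{0.25}}
f = 0.316/40570^0.25 = 0.02227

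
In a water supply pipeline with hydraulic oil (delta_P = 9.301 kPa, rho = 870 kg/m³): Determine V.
Formula: V = \sqrt{\frac{2 \Delta P}{\rho}}
V = √(2·(9.301·1000)/870) = 4.624 m/s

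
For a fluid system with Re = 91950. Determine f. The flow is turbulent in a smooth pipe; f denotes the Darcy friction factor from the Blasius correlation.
Formula: f = \frac{0.316}{Re^{0.25}}
f = 0.316/91950^0.25 = 0.01815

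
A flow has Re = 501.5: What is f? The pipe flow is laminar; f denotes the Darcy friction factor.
Formula: f = \frac{64}{Re}
f = 64/501.5 = 0.1276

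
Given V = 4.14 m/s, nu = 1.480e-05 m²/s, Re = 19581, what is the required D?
Formula: Re = \frac{V D}{\nu}
Substituting knowns: 19581 = 4.14·D/1.480e-05
Solving for D: D = 19581·1.480e-05/4.14 = 0.07 m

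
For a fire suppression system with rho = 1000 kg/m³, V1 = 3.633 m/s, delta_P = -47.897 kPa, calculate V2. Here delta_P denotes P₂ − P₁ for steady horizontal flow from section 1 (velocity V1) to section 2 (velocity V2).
Formula: \Delta P = \frac{1}{2} \rho (V_1^2 - V_2^2)
Substituting knowns: -47.897 = 0.5·1000·(3.633² − V2²)/1000
Solving for V2: V2 = √(3.633² − 2·(-47.897·1000)/1000) = 10.44 m/s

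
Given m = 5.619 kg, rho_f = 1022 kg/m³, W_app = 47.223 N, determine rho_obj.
Formula: W_{app} = mg\left(1 - \frac{\rho_f}{\rho_{obj}}\right)
Substituting knowns: 47.223 = 5.619·9.81·(1 − 1022/rho_obj)
Solving for rho_obj: rho_obj = 1022/(1 − 47.223/(5.619·9.81)) = 7132 kg/m³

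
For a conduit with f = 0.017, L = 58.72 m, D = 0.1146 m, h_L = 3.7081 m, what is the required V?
Formula: h_L = f \frac{L}{D} \frac{V^2}{2g}
Substituting knowns: 3.7081 = 0.017·(58.72/0.1146)·V²/(2·9.81)
Solving for V: V = √(3.7081·2·9.81/(0.017·(58.72/0.1146))) = 2.89 m/s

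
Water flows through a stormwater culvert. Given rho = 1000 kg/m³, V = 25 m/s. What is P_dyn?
Formula: P_{dyn} = \frac{1}{2} \rho V^2
P_dyn = 0.5·1000·25²/1000 = 312.5 kPa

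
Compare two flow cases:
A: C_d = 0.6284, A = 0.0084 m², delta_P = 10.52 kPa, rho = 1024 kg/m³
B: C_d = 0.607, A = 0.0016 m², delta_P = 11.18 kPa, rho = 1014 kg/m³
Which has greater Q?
Q(A) = 23.93 L/s, Q(B) = 4.561 L/s. Answer: A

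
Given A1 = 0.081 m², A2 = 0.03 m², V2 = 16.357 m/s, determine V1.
Formula: V_2 = \frac{A_1 V_1}{A_2}
Substituting knowns: 16.357 = 0.081·V1/0.03
Solving for V1: V1 = 16.357·0.03/0.081 = 6.058 m/s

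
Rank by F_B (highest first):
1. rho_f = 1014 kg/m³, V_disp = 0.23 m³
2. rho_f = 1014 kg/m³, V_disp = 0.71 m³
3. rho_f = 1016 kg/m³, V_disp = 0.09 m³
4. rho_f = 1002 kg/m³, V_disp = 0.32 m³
Case 1: F_B = 2288 N
Case 2: F_B = 7063 N
Case 3: F_B = 897 N
Case 4: F_B = 3145 N
Ranking (highest first): 2, 4, 1, 3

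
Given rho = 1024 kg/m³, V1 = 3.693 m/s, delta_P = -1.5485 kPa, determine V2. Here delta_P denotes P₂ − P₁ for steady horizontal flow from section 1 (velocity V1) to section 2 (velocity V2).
Formula: \Delta P = \frac{1}{2} \rho (V_1^2 - V_2^2)
Substituting knowns: -1.5485 = 0.5·1024·(3.693² − V2²)/1000
Solving for V2: V2 = √(3.693² − 2·(-1.5485·1000)/1024) = 4.082 m/s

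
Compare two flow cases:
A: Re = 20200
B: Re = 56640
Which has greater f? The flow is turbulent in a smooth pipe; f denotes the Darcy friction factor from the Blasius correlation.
f(A) = 0.02651, f(B) = 0.02048. Answer: A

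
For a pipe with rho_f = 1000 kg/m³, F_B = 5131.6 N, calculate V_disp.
Formula: F_B = \rho_f g V_{disp}
Substituting knowns: 5131.6 = 1000·9.81·V_disp
Solving for V_disp: V_disp = 5131.6/(1000·9.81) = 0.5231 m³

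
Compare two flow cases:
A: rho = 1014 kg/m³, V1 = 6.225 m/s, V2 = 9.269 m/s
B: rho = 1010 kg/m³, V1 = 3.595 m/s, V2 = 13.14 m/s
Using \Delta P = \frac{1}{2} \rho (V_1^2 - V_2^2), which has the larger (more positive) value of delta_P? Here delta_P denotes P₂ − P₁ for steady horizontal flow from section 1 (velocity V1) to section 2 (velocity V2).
delta_P(A) = -23.91 kPa, delta_P(B) = -80.67 kPa. Answer: A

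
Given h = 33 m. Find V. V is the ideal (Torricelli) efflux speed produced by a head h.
Formula: V = \sqrt{2 g h}
V = √(2·9.81·33) = 25.45 m/s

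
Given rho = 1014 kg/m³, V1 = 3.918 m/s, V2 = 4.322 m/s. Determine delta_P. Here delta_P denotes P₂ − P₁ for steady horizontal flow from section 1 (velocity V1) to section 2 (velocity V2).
Formula: \Delta P = \frac{1}{2} \rho (V_1^2 - V_2^2)
delta_P = 0.5·1014·(3.918² − 4.322²)/1000 = -1.688 kPa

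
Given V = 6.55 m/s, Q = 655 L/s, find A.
Formula: Q = A V
Substituting knowns: 655 = A·6.55·1000
Solving for A: A = (655/1000)/6.55 = 0.1 m²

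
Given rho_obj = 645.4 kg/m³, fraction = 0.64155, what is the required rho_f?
Formula: f_{sub} = \frac{\rho_{obj}}{\rho_f}
Substituting knowns: 0.64155 = 645.4/rho_f
Solving for rho_f: rho_f = 645.4/0.64155 = 1006 kg/m³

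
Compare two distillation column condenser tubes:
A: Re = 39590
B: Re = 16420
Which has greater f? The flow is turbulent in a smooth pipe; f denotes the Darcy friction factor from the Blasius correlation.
f(A) = 0.0224, f(B) = 0.02792. Answer: B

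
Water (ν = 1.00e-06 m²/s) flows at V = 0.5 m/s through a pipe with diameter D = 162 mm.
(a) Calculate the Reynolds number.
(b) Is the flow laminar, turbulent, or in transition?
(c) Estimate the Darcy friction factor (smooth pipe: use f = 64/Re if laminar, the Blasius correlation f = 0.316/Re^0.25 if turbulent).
(a) Re = V·D/ν = 0.5·0.162/1.00e-06 = 81000
(b) Flow regime: turbulent (Re > 4000)
(c) Friction factor: f = 0.316/Re^0.25 = 0.316/81000^0.25 = 0.01873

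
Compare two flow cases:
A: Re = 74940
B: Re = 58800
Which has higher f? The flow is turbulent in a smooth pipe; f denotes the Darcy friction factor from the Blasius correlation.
f(A) = 0.0191, f(B) = 0.02029. Answer: B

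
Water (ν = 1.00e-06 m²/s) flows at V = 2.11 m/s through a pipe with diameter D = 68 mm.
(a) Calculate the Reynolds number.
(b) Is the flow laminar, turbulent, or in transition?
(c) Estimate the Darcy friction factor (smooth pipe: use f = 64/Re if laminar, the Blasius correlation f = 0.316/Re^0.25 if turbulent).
(a) Re = V·D/ν = 2.11·0.068/1.00e-06 = 143480
(b) Flow regime: turbulent (Re > 4000)
(c) Friction factor: f = 0.316/Re^0.25 = 0.316/143480^0.25 = 0.01624 (Blasius is strictly valid for Re ≲ 1e5; used here as the smooth-pipe estimate the problem specifies)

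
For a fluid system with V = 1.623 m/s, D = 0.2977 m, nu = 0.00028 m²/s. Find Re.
Formula: Re = \frac{V D}{\nu}
Re = 1.623·0.2977/0.00028 = 1726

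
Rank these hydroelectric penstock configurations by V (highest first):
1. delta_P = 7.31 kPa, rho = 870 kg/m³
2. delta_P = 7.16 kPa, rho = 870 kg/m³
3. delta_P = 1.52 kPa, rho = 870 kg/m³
Case 1: V = 4.099 m/s
Case 2: V = 4.057 m/s
Case 3: V = 1.869 m/s
Ranking (highest first): 1, 2, 3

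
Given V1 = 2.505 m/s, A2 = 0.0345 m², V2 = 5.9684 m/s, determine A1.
Formula: V_2 = \frac{A_1 V_1}{A_2}
Substituting knowns: 5.9684 = A1·2.505/0.0345
Solving for A1: A1 = 5.9684·0.0345/2.505 = 0.0822 m²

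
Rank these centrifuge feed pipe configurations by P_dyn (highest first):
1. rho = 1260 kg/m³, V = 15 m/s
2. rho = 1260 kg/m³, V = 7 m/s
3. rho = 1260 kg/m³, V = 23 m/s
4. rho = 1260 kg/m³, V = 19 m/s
Case 1: P_dyn = 141.8 kPa
Case 2: P_dyn = 30.87 kPa
Case 3: P_dyn = 333.3 kPa
Case 4: P_dyn = 227.4 kPa
Ranking (highest first): 3, 4, 1, 2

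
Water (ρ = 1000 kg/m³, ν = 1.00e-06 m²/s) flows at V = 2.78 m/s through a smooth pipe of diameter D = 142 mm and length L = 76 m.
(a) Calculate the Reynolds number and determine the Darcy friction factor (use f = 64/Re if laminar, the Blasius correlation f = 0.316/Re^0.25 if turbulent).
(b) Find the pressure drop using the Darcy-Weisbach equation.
(a) Re = V·D/ν = 2.78·0.142/1.00e-06 = 394760 → turbulent (Re > 4000); f = 0.316/Re^0.25 = 0.316/394760^0.25 = 0.012607 (Blasius is strictly valid for Re ≲ 1e5; used here as the smooth-pipe estimate the problem specifies)
(b) Darcy-Weisbach: ΔP = f·(L/D)·½ρV²/1000 = 0.012607·(76/0.142)·½·1000·2.78²/1000 = 26.07 kPa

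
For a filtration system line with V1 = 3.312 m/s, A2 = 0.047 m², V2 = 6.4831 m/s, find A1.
Formula: V_2 = \frac{A_1 V_1}{A_2}
Substituting knowns: 6.4831 = A1·3.312/0.047
Solving for A1: A1 = 6.4831·0.047/3.312 = 0.092 m²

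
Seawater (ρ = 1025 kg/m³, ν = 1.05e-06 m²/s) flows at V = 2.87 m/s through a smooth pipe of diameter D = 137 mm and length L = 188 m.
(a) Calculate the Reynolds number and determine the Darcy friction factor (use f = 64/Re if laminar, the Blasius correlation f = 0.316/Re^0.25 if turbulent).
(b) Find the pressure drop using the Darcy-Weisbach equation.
(a) Re = V·D/ν = 2.87·0.137/1.05e-06 = 374470 → turbulent (Re > 4000); f = 0.316/Re^0.25 = 0.316/374470^0.25 = 0.012774 (Blasius is strictly valid for Re ≲ 1e5; used here as the smooth-pipe estimate the problem specifies)
(b) Darcy-Weisbach: ΔP = f·(L/D)·½ρV²/1000 = 0.012774·(188/0.137)·½·1025·2.87²/1000 = 74 kPa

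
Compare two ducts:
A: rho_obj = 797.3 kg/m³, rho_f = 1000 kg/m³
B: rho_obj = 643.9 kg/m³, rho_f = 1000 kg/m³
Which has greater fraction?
fraction(A) = 0.7973, fraction(B) = 0.6439. Answer: A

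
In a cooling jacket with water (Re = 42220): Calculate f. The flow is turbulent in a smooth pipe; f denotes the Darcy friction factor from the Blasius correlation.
Formula: f = \frac{0.316}{Re^{0.25}}
f = 0.316/42220^0.25 = 0.02204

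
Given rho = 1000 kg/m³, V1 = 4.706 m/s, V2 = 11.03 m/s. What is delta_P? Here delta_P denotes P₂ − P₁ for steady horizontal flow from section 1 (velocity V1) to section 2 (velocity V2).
Formula: \Delta P = \frac{1}{2} \rho (V_1^2 - V_2^2)
delta_P = 0.5·1000·(4.706² − 11.03²)/1000 = -49.76 kPa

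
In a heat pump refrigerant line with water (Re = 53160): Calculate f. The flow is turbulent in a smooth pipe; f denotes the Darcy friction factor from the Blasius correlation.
Formula: f = \frac{0.316}{Re^{0.25}}
f = 0.316/53160^0.25 = 0.02081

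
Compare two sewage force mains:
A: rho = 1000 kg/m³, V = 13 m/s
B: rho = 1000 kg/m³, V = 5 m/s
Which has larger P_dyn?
P_dyn(A) = 84.5 kPa, P_dyn(B) = 12.5 kPa. Answer: A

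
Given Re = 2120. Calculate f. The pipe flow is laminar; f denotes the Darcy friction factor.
Formula: f = \frac{64}{Re}
f = 64/2120 = 0.03019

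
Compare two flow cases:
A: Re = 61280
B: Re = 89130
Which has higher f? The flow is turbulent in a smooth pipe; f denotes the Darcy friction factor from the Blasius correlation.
f(A) = 0.02008, f(B) = 0.01829. Answer: A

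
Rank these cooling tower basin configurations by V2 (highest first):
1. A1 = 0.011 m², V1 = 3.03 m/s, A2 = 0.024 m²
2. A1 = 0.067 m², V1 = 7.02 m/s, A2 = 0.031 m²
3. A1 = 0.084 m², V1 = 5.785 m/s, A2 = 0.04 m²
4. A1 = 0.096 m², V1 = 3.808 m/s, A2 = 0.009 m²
Case 1: V2 = 1.389 m/s
Case 2: V2 = 15.17 m/s
Case 3: V2 = 12.15 m/s
Case 4: V2 = 40.62 m/s
Ranking (highest first): 4, 2, 3, 1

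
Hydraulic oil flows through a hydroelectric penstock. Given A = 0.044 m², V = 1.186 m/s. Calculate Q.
Formula: Q = A V
Q = 0.044·1.186·1000 = 52.18 L/s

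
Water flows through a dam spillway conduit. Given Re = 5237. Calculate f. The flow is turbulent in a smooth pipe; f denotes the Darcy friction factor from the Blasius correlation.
Formula: f = \frac{0.316}{Re^{0.25}}
f = 0.316/5237^0.25 = 0.03715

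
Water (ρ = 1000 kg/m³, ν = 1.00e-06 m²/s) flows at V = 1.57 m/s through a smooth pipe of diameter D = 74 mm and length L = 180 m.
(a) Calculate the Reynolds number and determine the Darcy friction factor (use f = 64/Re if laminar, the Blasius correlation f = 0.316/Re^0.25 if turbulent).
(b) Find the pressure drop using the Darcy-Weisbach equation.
(a) Re = V·D/ν = 1.57·0.074/1.00e-06 = 116180 → turbulent (Re > 4000); f = 0.316/Re^0.25 = 0.316/116180^0.25 = 0.017116 (Blasius is strictly valid for Re ≲ 1e5; used here as the smooth-pipe estimate the problem specifies)
(b) Darcy-Weisbach: ΔP = f·(L/D)·½ρV²/1000 = 0.017116·(180/0.074)·½·1000·1.57²/1000 = 51.31 kPa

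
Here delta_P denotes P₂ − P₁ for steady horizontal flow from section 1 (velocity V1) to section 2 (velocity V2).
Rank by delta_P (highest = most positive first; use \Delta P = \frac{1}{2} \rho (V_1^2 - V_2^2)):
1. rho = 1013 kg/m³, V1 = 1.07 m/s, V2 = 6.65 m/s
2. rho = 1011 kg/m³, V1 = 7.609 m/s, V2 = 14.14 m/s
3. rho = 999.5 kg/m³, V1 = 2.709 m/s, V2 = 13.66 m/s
Case 1: delta_P = -21.82 kPa
Case 2: delta_P = -71.8 kPa
Case 3: delta_P = -89.58 kPa
Ranking (highest first): 1, 2, 3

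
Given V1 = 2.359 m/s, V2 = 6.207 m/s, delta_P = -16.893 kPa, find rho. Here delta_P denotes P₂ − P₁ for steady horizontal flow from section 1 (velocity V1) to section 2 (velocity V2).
Formula: \Delta P = \frac{1}{2} \rho (V_1^2 - V_2^2)
Substituting knowns: -16.893 = 0.5·rho·(2.359² − 6.207²)/1000
Solving for rho: rho = 2·(-16.893·1000)/(2.359² − 6.207²) = 1025 kg/m³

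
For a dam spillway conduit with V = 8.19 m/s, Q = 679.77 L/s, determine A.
Formula: Q = A V
Substituting knowns: 679.77 = A·8.19·1000
Solving for A: A = (679.77/1000)/8.19 = 0.083 m²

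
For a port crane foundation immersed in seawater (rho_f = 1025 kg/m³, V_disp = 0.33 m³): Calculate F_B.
Formula: F_B = \rho_f g V_{disp}
F_B = 1025·9.81·0.33 = 3318 N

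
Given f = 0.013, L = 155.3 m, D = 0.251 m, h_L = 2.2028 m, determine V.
Formula: h_L = f \frac{L}{D} \frac{V^2}{2g}
Substituting knowns: 2.2028 = 0.013·(155.3/0.251)·V²/(2·9.81)
Solving for V: V = √(2.2028·2·9.81/(0.013·(155.3/0.251))) = 2.318 m/s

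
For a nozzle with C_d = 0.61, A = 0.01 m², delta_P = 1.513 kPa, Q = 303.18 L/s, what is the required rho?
Formula: Q = C_d A \sqrt{\frac{2 \Delta P}{\rho}}
Substituting knowns: 303.18 = 0.61·0.01·√(2·(1.513·1000)/rho)·1000
Solving for rho: rho = 2·(1.513·1000)/((303.18/1000)/(0.61·0.01))² = 1.225 kg/m³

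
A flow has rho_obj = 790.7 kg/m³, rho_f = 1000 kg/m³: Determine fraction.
Formula: f_{sub} = \frac{\rho_{obj}}{\rho_f}
fraction = 790.7/1000 = 0.7907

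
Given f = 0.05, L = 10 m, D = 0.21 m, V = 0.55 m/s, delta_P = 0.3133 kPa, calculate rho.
Formula: \Delta P = f \frac{L}{D} \frac{\rho V^2}{2}
Substituting knowns: 0.3133 = 0.05·(10/0.21)·0.5·rho·0.55²/1000
Solving for rho: rho = (0.3133·1000)/(0.05·(10/0.21)·0.5·0.55²) = 870 kg/m³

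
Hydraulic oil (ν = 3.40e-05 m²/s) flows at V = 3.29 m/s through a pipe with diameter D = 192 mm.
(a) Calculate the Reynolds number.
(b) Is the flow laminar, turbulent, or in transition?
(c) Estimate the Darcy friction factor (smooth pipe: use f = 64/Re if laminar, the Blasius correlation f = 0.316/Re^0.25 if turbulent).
(a) Re = V·D/ν = 3.29·0.192/3.40e-05 = 18579
(b) Flow regime: turbulent (Re > 4000)
(c) Friction factor: f = 0.316/Re^0.25 = 0.316/18579^0.25 = 0.02707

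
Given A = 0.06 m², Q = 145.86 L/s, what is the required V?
Formula: Q = A V
Substituting knowns: 145.86 = 0.06·V·1000
Solving for V: V = (145.86/1000)/0.06 = 2.431 m/s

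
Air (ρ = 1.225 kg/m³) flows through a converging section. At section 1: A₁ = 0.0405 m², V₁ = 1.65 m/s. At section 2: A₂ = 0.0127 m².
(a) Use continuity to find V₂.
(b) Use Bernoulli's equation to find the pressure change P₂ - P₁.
(a) Continuity: A₁V₁=A₂V₂ -> V₂=A₁V₁/A₂=0.0405*1.65/0.0127=5.26 m/s
(b) Bernoulli: P₂-P₁=0.5*rho*(V₁^2-V₂^2)/1000=0.5*1.225*(1.65^2-5.26^2)/1000=-0.01528 kPa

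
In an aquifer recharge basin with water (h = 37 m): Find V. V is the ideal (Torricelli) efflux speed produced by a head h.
Formula: V = \sqrt{2 g h}
V = √(2·9.81·37) = 26.94 m/s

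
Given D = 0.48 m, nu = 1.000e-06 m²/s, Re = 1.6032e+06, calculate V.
Formula: Re = \frac{V D}{\nu}
Substituting knowns: 1.6032e+06 = V·0.48/1.000e-06
Solving for V: V = 1.6032e+06·1.000e-06/0.48 = 3.34 m/s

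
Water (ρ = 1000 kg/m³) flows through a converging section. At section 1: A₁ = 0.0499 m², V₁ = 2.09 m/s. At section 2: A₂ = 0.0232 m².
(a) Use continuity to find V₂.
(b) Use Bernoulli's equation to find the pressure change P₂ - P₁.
(a) Continuity: A₁V₁=A₂V₂ -> V₂=A₁V₁/A₂=0.0499*2.09/0.0232=4.50 m/s
(b) Bernoulli: P₂-P₁=0.5*rho*(V₁^2-V₂^2)/1000=0.5*1000*(2.09^2-4.50^2)/1000=-7.941 kPa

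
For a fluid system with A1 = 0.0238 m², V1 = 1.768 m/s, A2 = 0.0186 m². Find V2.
Formula: V_2 = \frac{A_1 V_1}{A_2}
V2 = 0.0238·1.768/0.0186 = 2.262 m/s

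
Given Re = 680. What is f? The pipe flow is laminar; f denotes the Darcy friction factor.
Formula: f = \frac{64}{Re}
f = 64/680 = 0.09412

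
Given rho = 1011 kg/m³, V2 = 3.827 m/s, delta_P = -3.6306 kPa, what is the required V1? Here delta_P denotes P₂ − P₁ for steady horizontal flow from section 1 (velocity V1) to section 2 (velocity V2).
Formula: \Delta P = \frac{1}{2} \rho (V_1^2 - V_2^2)
Substituting knowns: -3.6306 = 0.5·1011·(V1² − 3.827²)/1000
Solving for V1: V1 = √(3.827² + 2·(-3.6306·1000)/1011) = 2.732 m/s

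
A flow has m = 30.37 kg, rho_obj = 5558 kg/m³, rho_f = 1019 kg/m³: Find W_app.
Formula: W_{app} = mg\left(1 - \frac{\rho_f}{\rho_{obj}}\right)
W_app = 30.37·9.81·(1 − 1019/5558) = 243.3 N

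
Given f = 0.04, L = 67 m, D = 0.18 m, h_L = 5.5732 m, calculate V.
Formula: h_L = f \frac{L}{D} \frac{V^2}{2g}
Substituting knowns: 5.5732 = 0.04·(67/0.18)·V²/(2·9.81)
Solving for V: V = √(5.5732·2·9.81/(0.04·(67/0.18))) = 2.71 m/s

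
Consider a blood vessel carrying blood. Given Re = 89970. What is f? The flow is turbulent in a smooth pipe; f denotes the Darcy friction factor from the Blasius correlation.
Formula: f = \frac{0.316}{Re^{0.25}}
f = 0.316/89970^0.25 = 0.01825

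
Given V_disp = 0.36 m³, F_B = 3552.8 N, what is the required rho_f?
Formula: F_B = \rho_f g V_{disp}
Substituting knowns: 3552.8 = rho_f·9.81·0.36
Solving for rho_f: rho_f = 3552.8/(9.81·0.36) = 1006 kg/m³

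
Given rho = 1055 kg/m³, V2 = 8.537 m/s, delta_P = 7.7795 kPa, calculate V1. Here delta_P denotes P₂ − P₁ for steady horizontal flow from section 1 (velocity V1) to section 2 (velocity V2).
Formula: \Delta P = \frac{1}{2} \rho (V_1^2 - V_2^2)
Substituting knowns: 7.7795 = 0.5·1055·(V1² − 8.537²)/1000
Solving for V1: V1 = √(8.537² + 2·(7.7795·1000)/1055) = 9.361 m/s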